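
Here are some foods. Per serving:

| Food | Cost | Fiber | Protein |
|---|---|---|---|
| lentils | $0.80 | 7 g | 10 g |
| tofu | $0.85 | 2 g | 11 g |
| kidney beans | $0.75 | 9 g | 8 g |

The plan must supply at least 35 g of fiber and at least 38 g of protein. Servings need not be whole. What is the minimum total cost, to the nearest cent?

At the optimum either one food covers both requirements or two foods hit both targets exactly; no other combination can be cheaper.
lentils only: max(35/7, 38/10) = 5 servings → $4.00.
tofu only: max(35/2, 38/11) = 17.5 servings → $14.88.
kidney beans only: max(35/9, 38/8) = 4.75 servings → $3.56.
lentils + tofu: the both-tight solution has a negative serving — not a feasible corner.
lentils + kidney beans with both tight: 1.824 servings and 2.471 servings → $3.31.
tofu + kidney beans with both tight: 0.747 servings and 3.723 servings → $3.43.
The minimum over all feasible corners is $3.31.

$3.31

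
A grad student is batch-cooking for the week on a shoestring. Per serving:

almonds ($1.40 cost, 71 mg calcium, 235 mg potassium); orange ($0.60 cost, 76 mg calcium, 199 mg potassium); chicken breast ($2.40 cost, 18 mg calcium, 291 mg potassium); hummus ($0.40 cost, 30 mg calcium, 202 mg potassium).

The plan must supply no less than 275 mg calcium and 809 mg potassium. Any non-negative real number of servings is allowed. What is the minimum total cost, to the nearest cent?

$2.29

With two linear requirements the optimum uses one or two foods; enumerate the corners.
almonds only: max(275/71, 809/235) = 3.873 servings → $5.42.
orange only: max(275/76, 809/199) = 4.065 servings → $2.44.
chicken breast only: max(275/18, 809/291) = 15.28 servings → $36.67.
hummus only: max(275/30, 809/202) = 9.167 servings → $3.67.
almonds + orange with both tight: 1.812 servings and 1.926 servings → $3.69.
almonds + chicken breast with both targets exact would need a negative amount; discard.
almonds + hummus: the both-tight solution has a negative serving — not a feasible corner.
orange + chicken breast with both tight: 3.532 servings and 0.3647 servings → $2.99.
orange + hummus with both tight: 3.334 servings and 0.7204 servings → $2.29.
chicken breast + hummus: intersection lies outside the first quadrant.
The minimum over all feasible corners is $2.29.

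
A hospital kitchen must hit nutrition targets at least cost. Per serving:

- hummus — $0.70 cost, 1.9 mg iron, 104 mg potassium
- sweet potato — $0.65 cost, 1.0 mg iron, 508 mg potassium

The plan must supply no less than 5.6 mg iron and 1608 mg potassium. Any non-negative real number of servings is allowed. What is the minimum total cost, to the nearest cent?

At the optimum either one food covers both requirements or two foods hit both targets exactly; no other combination can be cheaper.
hummus only: max(5.6/1.9, 1608/104) = 15.46 servings → $10.82.
sweet potato only: max(5.6/1.0, 1608/508) = 5.6 servings → $3.64.
hummus + sweet potato with both tight: 1.436 servings and 2.871 servings → $2.87.
The minimum over all feasible corners is $2.87.

$2.87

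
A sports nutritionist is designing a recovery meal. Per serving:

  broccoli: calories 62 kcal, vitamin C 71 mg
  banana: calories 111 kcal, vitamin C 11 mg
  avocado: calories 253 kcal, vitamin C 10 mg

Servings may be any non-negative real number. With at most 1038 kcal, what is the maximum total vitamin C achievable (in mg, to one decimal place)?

1188.7 mg

Vitamin C per kcal: broccoli 1.145, banana 0.0991, avocado 0.03953.
With no serving limits, spend the whole calories allowance on broccoli: 1038 kcal / 62 kcal × 71 mg = 1188.7 mg.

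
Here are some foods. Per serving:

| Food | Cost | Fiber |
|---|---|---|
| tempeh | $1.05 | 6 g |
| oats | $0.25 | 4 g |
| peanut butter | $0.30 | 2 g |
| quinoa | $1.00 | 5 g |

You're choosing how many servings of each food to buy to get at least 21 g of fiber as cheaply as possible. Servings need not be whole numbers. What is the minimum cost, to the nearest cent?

$1.31

Cost per g of fiber: oats $0.0625, peanut butter $0.1500, tempeh $0.1750, quinoa $0.2000.
With no serving limits, use only oats: 21 g / 4 g = 5.25 servings × $0.25 = $1.31.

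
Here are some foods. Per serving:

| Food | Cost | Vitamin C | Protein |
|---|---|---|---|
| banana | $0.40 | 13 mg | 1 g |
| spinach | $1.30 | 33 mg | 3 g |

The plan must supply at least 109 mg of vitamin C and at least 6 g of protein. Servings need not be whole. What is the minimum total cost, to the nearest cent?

For a min-cost LP with two ≥-constraints, a basic feasible solution has at most two positive variables.
banana only: max(109/13, 6/1) = 8.385 servings → $3.35.
spinach only: max(109/33, 6/3) = 3.303 servings → $4.29.
banana + spinach with both targets exact would need a negative amount; discard.
So the least-cost plan costs $3.35.

$3.35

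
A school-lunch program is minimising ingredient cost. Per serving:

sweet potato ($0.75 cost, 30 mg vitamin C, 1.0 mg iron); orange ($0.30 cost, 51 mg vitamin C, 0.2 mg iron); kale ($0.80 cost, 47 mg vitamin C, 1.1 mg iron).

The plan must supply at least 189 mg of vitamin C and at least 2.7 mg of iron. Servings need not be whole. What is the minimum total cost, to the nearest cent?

sweet potato only: max(189/30, 2.7/1.0) = 6.3 servings → $4.72.
orange only: max(189/51, 2.7/0.2) = 13.5 servings → $4.05.
kale only: max(189/47, 2.7/1.1) = 4.021 servings → $3.22.
sweet potato + orange with both tight: 2.22 servings and 2.4 servings → $2.38.
sweet potato + kale with both targets exact would need a negative amount; discard.
orange + kale with both tight: 1.734 servings and 2.139 servings → $2.23.
Cheapest feasible corner: $2.23.

$2.23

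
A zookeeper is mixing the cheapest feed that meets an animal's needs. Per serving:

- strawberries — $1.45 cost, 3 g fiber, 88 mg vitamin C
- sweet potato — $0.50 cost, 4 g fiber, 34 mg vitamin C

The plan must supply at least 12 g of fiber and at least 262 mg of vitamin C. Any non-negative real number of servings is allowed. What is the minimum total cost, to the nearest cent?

$3.85

An LP optimum is at a vertex; with two nutrient constraints at most two foods are used. Check each candidate.
strawberries only: max(12/3, 262/88) = 4 servings → $5.80.
sweet potato only: max(12/4, 262/34) = 7.706 servings → $3.85.
strawberries + sweet potato with both tight: 2.56 servings and 1.08 servings → $4.25.
The minimum over all feasible corners is $3.85.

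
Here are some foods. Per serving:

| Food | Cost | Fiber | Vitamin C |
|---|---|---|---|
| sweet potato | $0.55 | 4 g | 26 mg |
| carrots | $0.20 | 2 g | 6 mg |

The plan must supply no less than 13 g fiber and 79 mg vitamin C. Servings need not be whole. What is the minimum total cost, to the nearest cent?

$1.73

A basic optimal solution has at most two foods positive. Try each food alone and each pair with both targets met exactly.
sweet potato only: max(13/4, 79/26) = 3.25 servings → $1.79.
carrots only: max(13/2, 79/6) = 13.17 servings → $2.63.
sweet potato + carrots with both tight: 2.857 servings and 0.7857 servings → $1.73.
So the least-cost plan costs $1.73.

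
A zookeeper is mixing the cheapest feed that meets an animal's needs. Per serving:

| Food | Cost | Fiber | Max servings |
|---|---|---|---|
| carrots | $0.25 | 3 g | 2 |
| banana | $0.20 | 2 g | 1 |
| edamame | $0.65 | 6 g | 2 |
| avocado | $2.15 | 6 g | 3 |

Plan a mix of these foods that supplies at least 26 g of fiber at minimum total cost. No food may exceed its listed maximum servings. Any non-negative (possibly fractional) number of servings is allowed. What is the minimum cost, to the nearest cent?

Cost per g of fiber: carrots $0.0833, banana $0.1000, edamame $0.1083, avocado $0.3583.
Take 2 servings of carrots: +6.0 g fiber for $0.50 (total $0.50, still need 20.0 g).
Take 1 serving of banana: +2.0 g fiber for $0.20 (total $0.70, still need 18.0 g).
Take 2 servings of edamame: +12.0 g fiber for $1.30 (total $2.00, still need 6.0 g).
Take 1 serving of avocado: +6.0 g fiber for $2.15 (total $4.15, still need 0.0 g).
Greedy by cheapest-per-g is optimal for a single linear constraint, so the minimum cost is $4.15.

$4.15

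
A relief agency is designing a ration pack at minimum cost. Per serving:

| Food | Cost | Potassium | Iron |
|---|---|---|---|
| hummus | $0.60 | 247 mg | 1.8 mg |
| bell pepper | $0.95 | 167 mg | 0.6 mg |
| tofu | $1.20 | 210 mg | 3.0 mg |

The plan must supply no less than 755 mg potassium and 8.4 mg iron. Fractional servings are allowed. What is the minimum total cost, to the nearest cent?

$2.80

A basic optimal solution has at most two foods positive. Try each food alone and each pair with both targets met exactly.
hummus only: max(755/247, 8.4/1.8) = 4.667 servings → $2.80.
bell pepper only: max(755/167, 8.4/0.6) = 14 servings → $13.30.
tofu only: max(755/210, 8.4/3.0) = 3.595 servings → $4.31.
hummus + bell pepper: the both-tight solution has a negative serving — not a feasible corner.
hummus + tofu with both tight: 1.38 servings and 1.972 servings → $3.19.
bell pepper + tofu with both tight: 1.336 servings and 2.533 servings → $4.31.
So the least-cost plan costs $2.80.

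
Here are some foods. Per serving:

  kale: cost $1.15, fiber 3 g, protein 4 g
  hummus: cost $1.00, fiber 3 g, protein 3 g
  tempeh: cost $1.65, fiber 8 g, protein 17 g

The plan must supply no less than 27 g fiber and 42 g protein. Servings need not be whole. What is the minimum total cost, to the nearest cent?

Two binding constraints pin down two serving amounts, so the optimal mix uses at most two foods. The candidates are each food alone (scaled to the tighter of fiber/protein) and each pair with both constraints tight.
kale only: max(27/3, 42/4) = 10.5 servings → $12.07.
hummus only: max(27/3, 42/3) = 14 servings → $14.00.
tempeh only: max(27/8, 42/17) = 3.375 servings → $5.57.
kale + hummus: intersection lies outside the first quadrant.
kale + tempeh with both tight: 6.474 servings and 0.9474 servings → $9.01.
hummus + tempeh with both tight: 4.556 servings and 1.667 servings → $7.31.
The minimum over all feasible corners is $5.57.

$5.57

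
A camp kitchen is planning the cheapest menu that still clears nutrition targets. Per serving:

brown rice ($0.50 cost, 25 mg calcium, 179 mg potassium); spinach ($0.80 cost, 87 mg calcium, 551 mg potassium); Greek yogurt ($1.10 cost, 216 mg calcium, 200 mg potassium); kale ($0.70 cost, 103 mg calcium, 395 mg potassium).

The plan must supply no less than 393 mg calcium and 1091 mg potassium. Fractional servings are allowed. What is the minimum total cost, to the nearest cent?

brown rice only: max(393/25, 1091/179) = 15.72 servings → $7.86.
spinach only: max(393/87, 1091/551) = 4.517 servings → $3.61.
Greek yogurt only: max(393/216, 1091/200) = 5.455 servings → $6.00.
kale only: max(393/103, 1091/395) = 3.816 servings → $2.67.
brown rice + spinach with both targets exact would need a negative amount; discard.
brown rice + Greek yogurt with both tight: 4.665 servings and 1.279 servings → $3.74.
brown rice + kale: the both-tight solution has a negative serving — not a feasible corner.
spinach + Greek yogurt with both tight: 1.546 servings and 1.197 servings → $2.55.
spinach + kale: intersection lies outside the first quadrant.
Greek yogurt + kale with both tight: 0.6623 servings and 2.427 servings → $2.43.
The minimum over all feasible corners is $2.43.

$2.43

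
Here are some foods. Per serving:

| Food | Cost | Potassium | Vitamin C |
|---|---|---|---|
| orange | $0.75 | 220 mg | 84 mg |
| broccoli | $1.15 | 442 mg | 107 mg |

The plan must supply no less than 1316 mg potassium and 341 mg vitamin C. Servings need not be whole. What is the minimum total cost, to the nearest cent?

$3.55

An LP optimum is at a vertex; with two nutrient constraints at most two foods are used. Check each candidate.
orange only: max(1316/220, 341/84) = 5.982 servings → $4.49.
broccoli only: max(1316/442, 341/107) = 3.187 servings → $3.66.
orange + broccoli with both tight: 0.7293 servings and 2.614 servings → $3.55.
The minimum over all feasible corners is $3.55.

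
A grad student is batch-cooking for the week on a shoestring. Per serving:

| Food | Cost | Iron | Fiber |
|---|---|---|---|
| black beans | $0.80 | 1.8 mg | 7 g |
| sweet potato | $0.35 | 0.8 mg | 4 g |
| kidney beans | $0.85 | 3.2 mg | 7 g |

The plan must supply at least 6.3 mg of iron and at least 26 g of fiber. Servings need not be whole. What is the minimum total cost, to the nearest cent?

Two binding constraints pin down two serving amounts, so the optimal mix uses at most two foods. The candidates are each food alone (scaled to the tighter of iron/fiber) and each pair with both constraints tight.
black beans only: max(6.3/1.8, 26/7) = 3.714 servings → $2.97.
sweet potato only: max(6.3/0.8, 26/4) = 7.875 servings → $2.76.
kidney beans only: max(6.3/3.2, 26/7) = 3.714 servings → $3.16.
black beans + sweet potato with both tight: 2.75 servings and 1.688 servings → $2.79.
black beans + kidney beans: the both-tight solution has a negative serving — not a feasible corner.
sweet potato + kidney beans with both tight: 5.431 servings and 0.6111 servings → $2.42.
So the least-cost plan costs $2.42.

$2.42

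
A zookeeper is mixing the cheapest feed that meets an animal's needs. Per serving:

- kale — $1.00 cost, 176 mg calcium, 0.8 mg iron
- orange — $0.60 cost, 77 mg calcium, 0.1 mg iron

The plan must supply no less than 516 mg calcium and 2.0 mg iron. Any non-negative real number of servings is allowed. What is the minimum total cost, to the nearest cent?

kale only: max(516/176, 2.0/0.8) = 2.932 servings → $2.93.
orange only: max(516/77, 2.0/0.1) = 20 servings → $12.00.
kale + orange with both tight: 2.327 servings and 1.382 servings → $3.16.
Cheapest feasible corner: $2.93.

$2.93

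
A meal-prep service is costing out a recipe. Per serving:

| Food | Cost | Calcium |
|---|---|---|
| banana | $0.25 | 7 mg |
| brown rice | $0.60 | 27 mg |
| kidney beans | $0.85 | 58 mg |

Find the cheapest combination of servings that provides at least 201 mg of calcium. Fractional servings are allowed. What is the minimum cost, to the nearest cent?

$2.95

Cost per mg of calcium: kidney beans $0.0147, brown rice $0.0222, banana $0.0357.
With no serving limits, use only kidney beans: 201 mg / 58 mg = 3.466 servings × $0.85 = $2.95.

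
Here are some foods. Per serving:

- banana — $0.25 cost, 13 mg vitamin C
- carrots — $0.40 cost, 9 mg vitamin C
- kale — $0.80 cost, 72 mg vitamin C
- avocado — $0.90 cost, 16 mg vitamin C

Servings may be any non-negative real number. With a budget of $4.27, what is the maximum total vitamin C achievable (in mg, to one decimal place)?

384.3 mg

Vitamin C per dollar: kale 90, banana 52, carrots 22.5, avocado 17.78.
With no serving limits, spend the whole cost allowance on kale: $4.27 / $0.80 × 72 mg = 384.3 mg.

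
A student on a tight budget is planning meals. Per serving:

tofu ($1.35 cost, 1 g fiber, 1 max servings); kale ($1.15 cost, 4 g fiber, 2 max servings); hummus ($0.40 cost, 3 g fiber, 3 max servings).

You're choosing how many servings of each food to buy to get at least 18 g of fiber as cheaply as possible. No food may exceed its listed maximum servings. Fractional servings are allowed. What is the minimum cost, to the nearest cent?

$4.85

Cost per g of fiber: hummus $0.1333, kale $0.2875, tofu $1.3500.
Take 3 servings of hummus: +9.0 g fiber for $1.20 (total $1.20, still need 9.0 g).
Take 2 servings of kale: +8.0 g fiber for $2.30 (total $3.50, still need 1.0 g).
Take 1 serving of tofu: +1.0 g fiber for $1.35 (total $4.85, still need 0.0 g).
Filling from the cheapest source first is optimal under one linear minimum: $4.85.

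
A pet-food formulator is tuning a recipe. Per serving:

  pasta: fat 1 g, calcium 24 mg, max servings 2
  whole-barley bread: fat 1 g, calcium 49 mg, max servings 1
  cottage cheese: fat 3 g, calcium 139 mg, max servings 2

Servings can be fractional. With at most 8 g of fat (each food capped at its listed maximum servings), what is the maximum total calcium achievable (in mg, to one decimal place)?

351.0 mg

Calcium per g fat: whole-barley bread 49, cottage cheese 46.33, pasta 24.
Take 1 serving of whole-barley bread: uses 1 g fat, +49.0 mg calcium (running total 49.0 mg).
Take 2 servings of cottage cheese: uses 6 g fat, +278.0 mg calcium (running total 327.0 mg).
Take 1 serving of pasta: uses 1 g fat, +24.0 mg calcium (running total 351.0 mg).
Filling greedily by calcium-per-g fat is optimal for one linear limit, giving 351.0 mg.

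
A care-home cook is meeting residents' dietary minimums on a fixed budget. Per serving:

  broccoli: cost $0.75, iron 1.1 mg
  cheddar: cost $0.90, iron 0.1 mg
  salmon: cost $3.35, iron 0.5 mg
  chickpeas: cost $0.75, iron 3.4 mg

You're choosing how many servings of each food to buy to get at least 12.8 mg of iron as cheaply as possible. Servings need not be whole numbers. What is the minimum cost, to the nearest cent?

Cost per mg of iron: chickpeas $0.2206, broccoli $0.6818, salmon $6.7000, cheddar $9.0000.
With no serving limits, use only chickpeas: 12.8 mg / 3.4 mg = 3.765 servings × $0.75 = $2.82.

$2.82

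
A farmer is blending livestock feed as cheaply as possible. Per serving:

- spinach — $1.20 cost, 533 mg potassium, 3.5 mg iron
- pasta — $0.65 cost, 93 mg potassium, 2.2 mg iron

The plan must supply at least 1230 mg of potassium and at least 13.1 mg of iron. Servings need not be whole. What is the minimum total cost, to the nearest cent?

spinach only: max(1230/533, 13.1/3.5) = 3.743 servings → $4.49.
pasta only: max(1230/93, 13.1/2.2) = 13.23 servings → $8.60.
spinach + pasta with both tight: 1.756 servings and 3.161 servings → $4.16.
So the least-cost plan costs $4.16.

$4.16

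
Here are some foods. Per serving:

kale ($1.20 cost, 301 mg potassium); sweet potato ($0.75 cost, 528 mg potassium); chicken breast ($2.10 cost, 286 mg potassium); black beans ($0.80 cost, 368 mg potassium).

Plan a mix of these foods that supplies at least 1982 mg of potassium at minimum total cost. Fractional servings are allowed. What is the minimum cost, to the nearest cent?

$2.82

Cost per mg of potassium: sweet potato $0.0014, black beans $0.0022, kale $0.0040, chicken breast $0.0073.
With no serving limits, use only sweet potato: 1982 mg / 528 mg = 3.754 servings × $0.75 = $2.82.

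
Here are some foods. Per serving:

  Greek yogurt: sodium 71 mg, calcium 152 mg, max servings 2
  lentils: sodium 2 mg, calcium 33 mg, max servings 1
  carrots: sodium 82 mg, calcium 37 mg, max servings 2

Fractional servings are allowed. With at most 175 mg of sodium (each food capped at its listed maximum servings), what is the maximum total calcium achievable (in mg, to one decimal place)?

351.0 mg

Calcium per mg sodium: lentils 16.5, Greek yogurt 2.141, carrots 0.4512.
Take 1 serving of lentils: uses 2 mg sodium, +33.0 mg calcium (running total 33.0 mg).
Take 2 servings of Greek yogurt: uses 142 mg sodium, +304.0 mg calcium (running total 337.0 mg).
Take 0.378 servings of carrots: uses 31 mg sodium, +14.0 mg calcium (running total 351.0 mg).
Filling greedily by calcium-per-mg sodium is optimal for one linear limit, giving 351.0 mg.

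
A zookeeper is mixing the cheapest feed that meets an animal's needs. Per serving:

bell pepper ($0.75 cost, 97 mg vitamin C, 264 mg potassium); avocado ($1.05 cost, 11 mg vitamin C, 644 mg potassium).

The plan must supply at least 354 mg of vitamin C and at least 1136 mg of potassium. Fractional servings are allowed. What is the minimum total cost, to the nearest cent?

For a min-cost LP with two ≥-constraints, a basic feasible solution has at most two positive variables.
bell pepper only: max(354/97, 1136/264) = 4.303 servings → $3.23.
avocado only: max(354/11, 1136/644) = 32.18 servings → $33.79.
bell pepper + avocado with both tight: 3.618 servings and 0.281 servings → $3.01.
Cheapest feasible corner: $3.01.

$3.01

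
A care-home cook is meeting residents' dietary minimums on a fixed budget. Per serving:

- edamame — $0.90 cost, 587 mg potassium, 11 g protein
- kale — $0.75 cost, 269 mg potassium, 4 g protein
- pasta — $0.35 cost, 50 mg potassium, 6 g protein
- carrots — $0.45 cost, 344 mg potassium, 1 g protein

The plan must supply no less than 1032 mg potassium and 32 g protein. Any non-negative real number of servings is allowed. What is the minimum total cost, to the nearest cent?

Two binding constraints pin down two serving amounts, so the optimal mix uses at most two foods. The candidates are each food alone (scaled to the tighter of potassium/protein) and each pair with both constraints tight.
edamame only: max(1032/587, 32/11) = 2.909 servings → $2.62.
kale only: max(1032/269, 32/4) = 8 servings → $6.00.
pasta only: max(1032/50, 32/6) = 20.64 servings → $7.22.
carrots only: max(1032/344, 32/1) = 32 servings → $14.40.
edamame + kale: intersection lies outside the first quadrant.
edamame + pasta with both tight: 1.545 servings and 2.501 servings → $2.27.
edamame + carrots with both targets exact would need a negative amount; discard.
kale + pasta with both tight: 3.248 servings and 3.168 servings → $3.54.
kale + carrots: the both-tight solution has a negative serving — not a feasible corner.
pasta + carrots with both tight: 4.953 servings and 2.28 servings → $2.76.
The minimum over all feasible corners is $2.27.

$2.27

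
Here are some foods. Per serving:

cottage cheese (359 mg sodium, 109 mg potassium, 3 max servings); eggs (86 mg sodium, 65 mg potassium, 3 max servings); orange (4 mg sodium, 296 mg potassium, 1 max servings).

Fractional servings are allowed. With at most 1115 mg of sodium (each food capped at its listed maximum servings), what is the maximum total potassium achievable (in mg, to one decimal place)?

750.0 mg

Potassium per mg sodium: orange 74, eggs 0.7558, cottage cheese 0.3036.
Take 1 serving of orange: uses 4 mg sodium, +296.0 mg potassium (running total 296.0 mg).
Take 3 servings of eggs: uses 258 mg sodium, +195.0 mg potassium (running total 491.0 mg).
Take 2.376 servings of cottage cheese: uses 853 mg sodium, +259.0 mg potassium (running total 750.0 mg).
Greedy by best ratio exhausts the sodium allowance optimally: 750.0 mg.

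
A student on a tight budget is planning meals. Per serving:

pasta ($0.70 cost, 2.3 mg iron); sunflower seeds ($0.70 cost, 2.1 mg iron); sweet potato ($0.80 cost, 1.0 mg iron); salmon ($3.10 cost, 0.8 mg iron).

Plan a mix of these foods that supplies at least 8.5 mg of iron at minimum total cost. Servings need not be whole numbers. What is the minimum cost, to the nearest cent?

Cost per mg of iron: pasta $0.3043, sunflower seeds $0.3333, sweet potato $0.8000, salmon $3.8750.
With no serving limits, use only pasta: 8.5 mg / 2.3 mg = 3.696 servings × $0.70 = $2.59.

$2.59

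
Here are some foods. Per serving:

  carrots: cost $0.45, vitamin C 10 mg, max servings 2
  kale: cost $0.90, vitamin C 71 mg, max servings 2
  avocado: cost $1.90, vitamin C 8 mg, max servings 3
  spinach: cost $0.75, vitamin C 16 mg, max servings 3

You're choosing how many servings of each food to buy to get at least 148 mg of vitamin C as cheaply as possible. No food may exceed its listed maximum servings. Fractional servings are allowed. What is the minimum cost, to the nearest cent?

$2.07

Cost per mg of vitamin C: kale $0.0127, carrots $0.0450, spinach $0.0469, avocado $0.2375.
Take 2 servings of kale: +142.0 mg vitamin C for $1.80 (total $1.80, still need 6.0 mg).
Take 0.6 servings of carrots: +6.0 mg vitamin C for $0.27 (total $2.07, still need 0.0 mg).
Filling from the cheapest source first is optimal under one linear minimum: $2.07.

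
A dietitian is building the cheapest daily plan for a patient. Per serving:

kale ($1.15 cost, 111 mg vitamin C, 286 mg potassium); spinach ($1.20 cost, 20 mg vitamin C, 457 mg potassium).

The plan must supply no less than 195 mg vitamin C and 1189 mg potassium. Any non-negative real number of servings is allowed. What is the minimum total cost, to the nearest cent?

Minimising a linear cost over {vitamin C ≥ 195, potassium ≥ 1189, servings ≥ 0} — the optimum is at a vertex, using one or two foods.
kale only: max(195/111, 1189/286) = 4.157 servings → $4.78.
spinach only: max(195/20, 1189/457) = 9.75 servings → $11.70.
kale + spinach with both tight: 1.452 servings and 1.693 servings → $3.70.
So the least-cost plan costs $3.70.

$3.70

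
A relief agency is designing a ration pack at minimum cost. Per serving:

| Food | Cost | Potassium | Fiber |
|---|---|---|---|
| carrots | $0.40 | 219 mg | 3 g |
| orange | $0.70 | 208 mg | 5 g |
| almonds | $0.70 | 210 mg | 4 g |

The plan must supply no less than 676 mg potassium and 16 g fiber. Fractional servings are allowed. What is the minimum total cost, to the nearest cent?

$2.13

carrots only: max(676/219, 16/3) = 5.333 servings → $2.13.
orange only: max(676/208, 16/5) = 3.25 servings → $2.27.
almonds only: max(676/210, 16/4) = 4 servings → $2.80.
carrots + orange with both tight: 0.1104 servings and 3.134 servings → $2.24.
carrots + almonds: the both-tight solution has a negative serving — not a feasible corner.
orange + almonds with both tight: 3.009 servings and 0.2385 servings → $2.27.
So the least-cost plan costs $2.13.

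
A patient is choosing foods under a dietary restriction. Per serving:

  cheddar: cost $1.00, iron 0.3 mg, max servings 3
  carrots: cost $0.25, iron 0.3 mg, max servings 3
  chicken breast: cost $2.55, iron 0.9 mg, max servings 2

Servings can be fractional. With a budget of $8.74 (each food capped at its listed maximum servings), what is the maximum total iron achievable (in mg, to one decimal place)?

3.6 mg

Iron per dollar: carrots 1.2, chicken breast 0.3529, cheddar 0.3.
Take 3 servings of carrots: spends $0.75, +0.9 mg iron (running total 0.9 mg).
Take 2 servings of chicken breast: spends $5.10, +1.8 mg iron (running total 2.7 mg).
Take 2.89 servings of cheddar: spends $2.89, +0.9 mg iron (running total 3.6 mg).
Greedy by best ratio exhausts the cost allowance optimally: 3.6 mg.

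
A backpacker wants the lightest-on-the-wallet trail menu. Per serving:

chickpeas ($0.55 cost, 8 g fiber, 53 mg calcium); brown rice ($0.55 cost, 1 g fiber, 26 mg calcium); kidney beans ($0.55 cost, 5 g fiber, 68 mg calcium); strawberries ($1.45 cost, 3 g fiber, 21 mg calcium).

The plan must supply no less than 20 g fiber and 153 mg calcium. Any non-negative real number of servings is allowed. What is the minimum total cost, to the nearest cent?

$1.50

Check every corner: each single food scaled to meet both minima, and each pair solved so both constraints bind.
chickpeas only: max(20/8, 153/53) = 2.887 servings → $1.59.
brown rice only: max(20/1, 153/26) = 20 servings → $11.00.
kidney beans only: max(20/5, 153/68) = 4 servings → $2.20.
strawberries only: max(20/3, 153/21) = 7.286 servings → $10.56.
chickpeas + brown rice with both tight: 2.368 servings and 1.058 servings → $1.88.
chickpeas + kidney beans with both tight: 2.133 servings and 0.5878 servings → $1.50.
chickpeas + strawberries: intersection lies outside the first quadrant.
brown rice + kidney beans with both targets exact would need a negative amount; discard.
brown rice + strawberries with both tight: 0.6842 servings and 6.439 servings → $9.71.
kidney beans + strawberries with both tight: 0.3939 servings and 6.01 servings → $8.93.
The minimum over all feasible corners is $1.50.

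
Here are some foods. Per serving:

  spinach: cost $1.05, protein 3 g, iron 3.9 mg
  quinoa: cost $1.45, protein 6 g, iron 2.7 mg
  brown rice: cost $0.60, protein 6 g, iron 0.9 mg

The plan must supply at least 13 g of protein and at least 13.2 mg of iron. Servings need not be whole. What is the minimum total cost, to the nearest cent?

Compare the cost at each extreme point of the feasible region.
spinach only: max(13/3, 13.2/3.9) = 4.333 servings → $4.55.
quinoa only: max(13/6, 13.2/2.7) = 4.889 servings → $7.09.
brown rice only: max(13/6, 13.2/0.9) = 14.67 servings → $8.80.
spinach + quinoa with both tight: 2.882 servings and 0.7255 servings → $4.08.
spinach + brown rice with both tight: 3.261 servings and 0.5362 servings → $3.75.
quinoa + brown rice with both targets exact would need a negative amount; discard.
The minimum over all feasible corners is $3.75.

$3.75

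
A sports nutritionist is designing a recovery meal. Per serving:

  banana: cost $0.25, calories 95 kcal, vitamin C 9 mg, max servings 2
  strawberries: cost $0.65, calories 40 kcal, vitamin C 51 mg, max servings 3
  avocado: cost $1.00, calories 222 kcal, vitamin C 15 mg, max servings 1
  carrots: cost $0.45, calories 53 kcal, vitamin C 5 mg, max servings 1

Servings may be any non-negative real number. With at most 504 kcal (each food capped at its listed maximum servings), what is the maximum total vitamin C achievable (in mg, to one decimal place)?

185.5 mg

Vitamin C per kcal: strawberries 1.275, banana 0.09474, carrots 0.09434, avocado 0.06757.
Take 3 servings of strawberries: uses 120 kcal, +153.0 mg vitamin C (running total 153.0 mg).
Take 2 servings of banana: uses 190 kcal, +18.0 mg vitamin C (running total 171.0 mg).
Take 1 serving of carrots: uses 53 kcal, +5.0 mg vitamin C (running total 176.0 mg).
Take 0.6351 servings of avocado: uses 141 kcal, +9.5 mg vitamin C (running total 185.5 mg).
Filling greedily by vitamin C-per-kcal is optimal for one linear limit, giving 185.5 mg.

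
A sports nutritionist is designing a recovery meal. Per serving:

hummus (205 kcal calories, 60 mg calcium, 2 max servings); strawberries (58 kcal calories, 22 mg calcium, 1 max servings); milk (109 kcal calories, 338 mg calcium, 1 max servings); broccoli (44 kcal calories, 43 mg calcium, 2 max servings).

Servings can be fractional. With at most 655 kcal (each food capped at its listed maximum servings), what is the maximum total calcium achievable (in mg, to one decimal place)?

563.1 mg

Calcium per kcal: milk 3.101, broccoli 0.9773, strawberries 0.3793, hummus 0.2927.
Take 1 serving of milk: uses 109 kcal, +338.0 mg calcium (running total 338.0 mg).
Take 2 servings of broccoli: uses 88 kcal, +86.0 mg calcium (running total 424.0 mg).
Take 1 serving of strawberries: uses 58 kcal, +22.0 mg calcium (running total 446.0 mg).
Take 1.951 servings of hummus: uses 400 kcal, +117.1 mg calcium (running total 563.1 mg).
Greedy by best ratio exhausts the calories allowance optimally: 563.1 mg.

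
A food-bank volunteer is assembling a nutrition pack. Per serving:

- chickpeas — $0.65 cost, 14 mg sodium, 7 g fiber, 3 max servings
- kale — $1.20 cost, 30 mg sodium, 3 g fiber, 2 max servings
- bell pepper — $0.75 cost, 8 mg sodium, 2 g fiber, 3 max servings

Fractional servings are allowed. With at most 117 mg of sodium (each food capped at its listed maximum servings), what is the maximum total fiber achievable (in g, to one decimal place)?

32.1 g

Fiber per mg sodium: chickpeas 0.5, bell pepper 0.25, kale 0.1.
Take 3 servings of chickpeas: uses 42 mg sodium, +21.0 g fiber (running total 21.0 g).
Take 3 servings of bell pepper: uses 24 mg sodium, +6.0 g fiber (running total 27.0 g).
Take 1.7 servings of kale: uses 51 mg sodium, +5.1 g fiber (running total 32.1 g).
Greedy by best ratio exhausts the sodium allowance optimally: 32.1 g.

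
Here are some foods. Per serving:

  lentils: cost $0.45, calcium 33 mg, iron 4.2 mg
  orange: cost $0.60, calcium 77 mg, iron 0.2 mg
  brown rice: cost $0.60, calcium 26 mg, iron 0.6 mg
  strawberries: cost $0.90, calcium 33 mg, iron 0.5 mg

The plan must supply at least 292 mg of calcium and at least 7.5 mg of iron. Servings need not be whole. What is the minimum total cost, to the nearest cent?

With two linear requirements the optimum uses one or two foods; enumerate the corners.
lentils only: max(292/33, 7.5/4.2) = 8.848 servings → $3.98.
orange only: max(292/77, 7.5/0.2) = 37.5 servings → $22.50.
brown rice only: max(292/26, 7.5/0.6) = 12.5 servings → $7.50.
strawberries only: max(292/33, 7.5/0.5) = 15 servings → $13.50.
lentils + orange with both tight: 1.639 servings and 3.09 servings → $2.59.
lentils + brown rice with both tight: 0.2215 servings and 10.95 servings → $6.67.
lentils + strawberries with both tight: 0.8313 servings and 8.017 servings → $7.59.
orange + brown rice with both targets exact would need a negative amount; discard.
orange + strawberries with both targets exact would need a negative amount; discard.
brown rice + strawberries: the both-tight solution has a negative serving — not a feasible corner.
So the least-cost plan costs $2.59.

$2.59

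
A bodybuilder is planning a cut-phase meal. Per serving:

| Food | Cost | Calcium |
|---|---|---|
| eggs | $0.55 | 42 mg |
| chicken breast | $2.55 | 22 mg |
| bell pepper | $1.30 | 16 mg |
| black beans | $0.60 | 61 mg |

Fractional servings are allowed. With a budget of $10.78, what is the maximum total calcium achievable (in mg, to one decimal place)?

1096.0 mg

Calcium per dollar: black beans 101.7, eggs 76.36, bell pepper 12.31, chicken breast 8.627.
With no serving limits, spend the whole cost allowance on black beans: $10.78 / $0.60 × 61 mg = 1096.0 mg.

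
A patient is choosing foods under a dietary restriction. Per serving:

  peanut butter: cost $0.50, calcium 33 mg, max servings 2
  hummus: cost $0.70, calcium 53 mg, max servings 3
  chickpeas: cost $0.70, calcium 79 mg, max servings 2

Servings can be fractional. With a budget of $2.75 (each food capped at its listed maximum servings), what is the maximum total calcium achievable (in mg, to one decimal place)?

260.2 mg

Calcium per dollar: chickpeas 112.9, hummus 75.71, peanut butter 66.
Take 2 servings of chickpeas: spends $1.40, +158.0 mg calcium (running total 158.0 mg).
Take 1.929 servings of hummus: spends $1.35, +102.2 mg calcium (running total 260.2 mg).
Greedy by best ratio exhausts the cost allowance optimally: 260.2 mg.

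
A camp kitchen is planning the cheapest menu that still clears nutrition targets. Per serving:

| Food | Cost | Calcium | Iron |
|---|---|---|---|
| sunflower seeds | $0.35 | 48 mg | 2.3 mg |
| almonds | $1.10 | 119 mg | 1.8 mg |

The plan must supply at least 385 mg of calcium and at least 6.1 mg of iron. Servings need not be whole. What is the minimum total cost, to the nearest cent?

$2.81

At the optimum either one food covers both requirements or two foods hit both targets exactly; no other combination can be cheaper.
sunflower seeds only: max(385/48, 6.1/2.3) = 8.021 servings → $2.81.
almonds only: max(385/119, 6.1/1.8) = 3.389 servings → $3.73.
sunflower seeds + almonds with both tight: 0.1757 servings and 3.164 servings → $3.54.
So the least-cost plan costs $2.81.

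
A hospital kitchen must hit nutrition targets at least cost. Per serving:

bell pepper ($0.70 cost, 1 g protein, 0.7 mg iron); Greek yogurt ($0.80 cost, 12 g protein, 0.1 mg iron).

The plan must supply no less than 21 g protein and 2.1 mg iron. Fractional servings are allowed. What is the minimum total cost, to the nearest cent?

The cheapest plan sits at a corner of the feasible region — with two constraints it uses at most two foods.
bell pepper only: max(21/1, 2.1/0.7) = 21 servings → $14.70.
Greek yogurt only: max(21/12, 2.1/0.1) = 21 servings → $16.80.
bell pepper + Greek yogurt with both tight: 2.783 servings and 1.518 servings → $3.16.
Cheapest feasible corner: $3.16.

$3.16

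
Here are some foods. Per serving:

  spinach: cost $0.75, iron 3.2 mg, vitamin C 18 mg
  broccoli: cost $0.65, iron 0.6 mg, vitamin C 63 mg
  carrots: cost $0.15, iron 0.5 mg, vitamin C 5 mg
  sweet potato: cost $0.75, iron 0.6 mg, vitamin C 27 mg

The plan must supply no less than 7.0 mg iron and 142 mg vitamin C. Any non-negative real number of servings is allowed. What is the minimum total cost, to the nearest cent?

This is a tiny linear program; its minimum lies at a vertex of the feasible set. List the vertices and price them.
spinach only: max(7.0/3.2, 142/18) = 7.889 servings → $5.92.
broccoli only: max(7.0/0.6, 142/63) = 11.67 servings → $7.58.
carrots only: max(7.0/0.5, 142/5) = 28.4 servings → $4.26.
sweet potato only: max(7.0/0.6, 142/27) = 11.67 servings → $8.75.
spinach + broccoli with both tight: 1.865 servings and 1.721 servings → $2.52.
spinach + carrots: intersection lies outside the first quadrant.
spinach + sweet potato with both tight: 1.373 servings and 4.344 servings → $4.29.
broccoli + carrots with both tight: 1.263 servings and 12.48 servings → $2.69.
broccoli + sweet potato with both targets exact would need a negative amount; discard.
carrots + sweet potato with both tight: 9.886 servings and 3.429 servings → $4.05.
Cheapest feasible corner: $2.52.

$2.52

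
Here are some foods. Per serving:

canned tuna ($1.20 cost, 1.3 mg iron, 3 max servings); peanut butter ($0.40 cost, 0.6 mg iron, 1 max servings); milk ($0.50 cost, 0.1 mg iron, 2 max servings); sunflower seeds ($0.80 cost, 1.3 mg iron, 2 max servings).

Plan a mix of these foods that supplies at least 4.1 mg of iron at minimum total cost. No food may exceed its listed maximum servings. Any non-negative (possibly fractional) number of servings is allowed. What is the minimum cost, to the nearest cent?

Cost per mg of iron: sunflower seeds $0.6154, peanut butter $0.6667, canned tuna $0.9231, milk $5.0000.
Take 2 servings of sunflower seeds: +2.6 mg iron for $1.60 (total $1.60, still need 1.5 mg).
Take 1 serving of peanut butter: +0.6 mg iron for $0.40 (total $2.00, still need 0.9 mg).
Take 0.6923 servings of canned tuna: +0.9 mg iron for $0.83 (total $2.83, still need 0.0 mg).
Filling from the cheapest source first is optimal under one linear minimum: $2.83.

$2.83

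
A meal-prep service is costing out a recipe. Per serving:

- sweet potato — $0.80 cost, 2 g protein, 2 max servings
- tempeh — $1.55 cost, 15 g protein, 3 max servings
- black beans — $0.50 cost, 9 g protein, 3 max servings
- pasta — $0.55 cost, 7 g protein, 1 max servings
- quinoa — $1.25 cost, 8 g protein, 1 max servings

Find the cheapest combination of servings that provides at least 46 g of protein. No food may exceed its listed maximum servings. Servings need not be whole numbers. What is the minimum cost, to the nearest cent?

$3.29

Cost per g of protein: black beans $0.0556, pasta $0.0786, tempeh $0.1033, quinoa $0.1562, sweet potato $0.4000.
Take 3 servings of black beans: +27.0 g protein for $1.50 (total $1.50, still need 19.0 g).
Take 1 serving of pasta: +7.0 g protein for $0.55 (total $2.05, still need 12.0 g).
Take 0.8 servings of tempeh: +12.0 g protein for $1.24 (total $3.29, still need 0.0 g).
Filling from the cheapest source first is optimal under one linear minimum: $3.29.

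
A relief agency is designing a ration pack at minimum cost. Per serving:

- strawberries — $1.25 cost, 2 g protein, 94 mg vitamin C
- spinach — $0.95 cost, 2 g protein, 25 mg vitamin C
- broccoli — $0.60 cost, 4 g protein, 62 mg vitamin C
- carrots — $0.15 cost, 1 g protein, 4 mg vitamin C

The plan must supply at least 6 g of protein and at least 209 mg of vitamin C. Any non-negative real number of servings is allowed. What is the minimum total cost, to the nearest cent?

$2.02

For a min-cost LP with two ≥-constraints, a basic feasible solution has at most two positive variables.
strawberries only: max(6/2, 209/94) = 3 servings → $3.75.
spinach only: max(6/2, 209/25) = 8.36 servings → $7.94.
broccoli only: max(6/4, 209/62) = 3.371 servings → $2.02.
carrots only: max(6/1, 209/4) = 52.25 servings → $7.84.
strawberries + spinach with both tight: 1.942 servings and 1.058 servings → $3.43.
strawberries + broccoli with both tight: 1.841 servings and 0.5794 servings → $2.65.
strawberries + carrots with both tight: 2.151 servings and 1.698 servings → $2.94.
spinach + broccoli: the both-tight solution has a negative serving — not a feasible corner.
spinach + carrots: intersection lies outside the first quadrant.
broccoli + carrots with both targets exact would need a negative amount; discard.
Cheapest feasible corner: $2.02.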